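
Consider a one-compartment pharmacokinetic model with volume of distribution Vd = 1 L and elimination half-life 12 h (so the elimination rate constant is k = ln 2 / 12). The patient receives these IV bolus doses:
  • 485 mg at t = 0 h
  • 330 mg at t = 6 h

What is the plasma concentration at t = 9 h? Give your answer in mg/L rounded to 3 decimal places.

k = ln 2 / 12 = 0.05776 per h
Dose 1 (485 mg at t=0 h): 485·exp(−0.05776·9) = 288.383 mg/L
Dose 2 (330 mg at t=6 h): 330·exp(−0.05776·3) = 277.496 mg/L
C(9) = 288.383 + 277.496 = 565.879 mg/L

565.879 mg/L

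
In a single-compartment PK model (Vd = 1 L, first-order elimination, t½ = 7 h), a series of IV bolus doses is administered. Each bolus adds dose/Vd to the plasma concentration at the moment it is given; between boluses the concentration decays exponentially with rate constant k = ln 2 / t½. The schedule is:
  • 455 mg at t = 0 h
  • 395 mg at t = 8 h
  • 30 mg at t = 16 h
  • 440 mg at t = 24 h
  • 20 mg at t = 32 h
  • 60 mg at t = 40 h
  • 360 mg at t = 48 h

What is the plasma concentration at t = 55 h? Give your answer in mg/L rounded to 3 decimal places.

k = ln 2 / 7 = 0.09902 per h
Dose 1 (455 mg at t=0 h): 455·exp(−0.09902·55) = 1.962 mg/L
Dose 2 (395 mg at t=8 h): 395·exp(−0.09902·47) = 3.762 mg/L
Dose 3 (30 mg at t=16 h): 30·exp(−0.09902·39) = 0.631 mg/L
Dose 4 (440 mg at t=24 h): 440·exp(−0.09902·31) = 20.432 mg/L
Dose 5 (20 mg at t=32 h): 20·exp(−0.09902·23) = 2.051 mg/L
Dose 6 (60 mg at t=40 h): 60·exp(−0.09902·15) = 13.586 mg/L
Dose 7 (360 mg at t=48 h): 360·exp(−0.09902·7) = 180.000 mg/L
C(55) = 1.962 + 3.762 + 0.631 + 20.432 + 2.051 + 13.586 + 180.000 = 222.424 mg/L

222.424 mg/L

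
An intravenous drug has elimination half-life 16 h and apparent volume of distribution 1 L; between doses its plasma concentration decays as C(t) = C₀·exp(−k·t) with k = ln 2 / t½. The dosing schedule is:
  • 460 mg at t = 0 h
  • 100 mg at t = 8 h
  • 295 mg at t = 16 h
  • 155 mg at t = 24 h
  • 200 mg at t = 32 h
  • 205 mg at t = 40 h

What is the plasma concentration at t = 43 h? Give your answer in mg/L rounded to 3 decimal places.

557.203 mg/L

k = ln 2 / 16 = 0.04332 per h
Dose 1 (460 mg at t=0 h): 460·exp(−0.04332·43) = 71.407 mg/L
Dose 2 (100 mg at t=8 h): 100·exp(−0.04332·35) = 21.953 mg/L
Dose 3 (295 mg at t=16 h): 295·exp(−0.04332·27) = 91.587 mg/L
Dose 4 (155 mg at t=24 h): 155·exp(−0.04332·19) = 68.055 mg/L
Dose 5 (200 mg at t=32 h): 200·exp(−0.04332·11) = 124.186 mg/L
Dose 6 (205 mg at t=40 h): 205·exp(−0.04332·3) = 180.016 mg/L
C(43) = 71.407 + 21.953 + 91.587 + 68.055 + 124.186 + 180.016 = 557.203 mg/L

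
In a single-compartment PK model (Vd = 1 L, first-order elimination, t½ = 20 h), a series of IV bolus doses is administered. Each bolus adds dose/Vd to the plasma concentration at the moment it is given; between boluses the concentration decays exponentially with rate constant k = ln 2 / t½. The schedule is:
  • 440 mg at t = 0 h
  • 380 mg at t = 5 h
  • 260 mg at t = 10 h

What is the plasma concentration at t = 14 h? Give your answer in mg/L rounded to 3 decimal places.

775.371 mg/L

k = ln 2 / 20 = 0.03466 per h
Dose 1 (440 mg at t=0 h): 440·exp(−0.03466·14) = 270.852 mg/L
Dose 2 (380 mg at t=5 h): 380·exp(−0.03466·9) = 278.176 mg/L
Dose 3 (260 mg at t=10 h): 260·exp(−0.03466·4) = 226.343 mg/L
C(14) = 270.852 + 278.176 + 226.343 = 775.371 mg/L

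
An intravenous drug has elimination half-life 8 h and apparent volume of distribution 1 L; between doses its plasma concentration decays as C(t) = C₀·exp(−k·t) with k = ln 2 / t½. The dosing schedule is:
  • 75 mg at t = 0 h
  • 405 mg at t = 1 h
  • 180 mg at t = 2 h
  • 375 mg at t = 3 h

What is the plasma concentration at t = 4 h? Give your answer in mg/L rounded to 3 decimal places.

860.569 mg/L

k = ln 2 / 8 = 0.08664 per h
Dose 1 (75 mg at t=0 h): 75·exp(−0.08664·4) = 53.033 mg/L
Dose 2 (405 mg at t=1 h): 405·exp(−0.08664·3) = 312.298 mg/L
Dose 3 (180 mg at t=2 h): 180·exp(−0.08664·2) = 151.361 mg/L
Dose 4 (375 mg at t=3 h): 375·exp(−0.08664·1) = 343.877 mg/L
C(4) = 53.033 + 312.298 + 151.361 + 343.877 = 860.569 mg/L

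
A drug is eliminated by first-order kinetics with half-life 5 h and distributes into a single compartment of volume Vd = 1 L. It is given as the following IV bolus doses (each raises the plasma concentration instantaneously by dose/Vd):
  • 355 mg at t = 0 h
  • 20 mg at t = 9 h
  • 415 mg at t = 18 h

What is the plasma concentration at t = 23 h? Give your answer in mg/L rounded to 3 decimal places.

225.010 mg/L

k = ln 2 / 5 = 0.13863 per h
Dose 1 (355 mg at t=0 h): 355·exp(−0.13863·23) = 14.638 mg/L
Dose 2 (20 mg at t=9 h): 20·exp(−0.13863·14) = 2.872 mg/L
Dose 3 (415 mg at t=18 h): 415·exp(−0.13863·5) = 207.500 mg/L
C(23) = 14.638 + 2.872 + 207.500 = 225.010 mg/L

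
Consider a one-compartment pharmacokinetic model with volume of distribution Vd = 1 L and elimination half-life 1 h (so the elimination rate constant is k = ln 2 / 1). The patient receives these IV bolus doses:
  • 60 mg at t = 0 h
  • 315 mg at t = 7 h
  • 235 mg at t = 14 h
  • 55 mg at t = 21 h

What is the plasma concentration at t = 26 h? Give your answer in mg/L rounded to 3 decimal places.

k = ln 2 / 1 = 0.69315 per h
Dose 1 (60 mg at t=0 h): 60·exp(−0.69315·26) = 0.000 mg/L
Dose 2 (315 mg at t=7 h): 315·exp(−0.69315·19) = 0.001 mg/L
Dose 3 (235 mg at t=14 h): 235·exp(−0.69315·12) = 0.057 mg/L
Dose 4 (55 mg at t=21 h): 55·exp(−0.69315·5) = 1.719 mg/L
C(26) = 0.000 + 0.001 + 0.057 + 1.719 = 1.777 mg/L

1.777 mg/L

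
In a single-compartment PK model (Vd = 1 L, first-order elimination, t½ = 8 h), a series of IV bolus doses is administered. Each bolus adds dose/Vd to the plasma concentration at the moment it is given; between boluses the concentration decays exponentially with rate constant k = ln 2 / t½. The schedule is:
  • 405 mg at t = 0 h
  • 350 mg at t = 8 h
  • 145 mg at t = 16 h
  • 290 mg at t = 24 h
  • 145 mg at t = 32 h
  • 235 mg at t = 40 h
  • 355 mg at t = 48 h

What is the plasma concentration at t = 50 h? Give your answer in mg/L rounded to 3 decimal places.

480.428 mg/L

k = ln 2 / 8 = 0.08664 per h
Dose 1 (405 mg at t=0 h): 405·exp(−0.08664·50) = 5.321 mg/L
Dose 2 (350 mg at t=8 h): 350·exp(−0.08664·42) = 9.197 mg/L
Dose 3 (145 mg at t=16 h): 145·exp(−0.08664·34) = 7.621 mg/L
Dose 4 (290 mg at t=24 h): 290·exp(−0.08664·26) = 30.482 mg/L
Dose 5 (145 mg at t=32 h): 145·exp(−0.08664·18) = 30.482 mg/L
Dose 6 (235 mg at t=40 h): 235·exp(−0.08664·10) = 98.805 mg/L
Dose 7 (355 mg at t=48 h): 355·exp(−0.08664·2) = 298.518 mg/L
C(50) = 5.321 + 9.197 + 7.621 + 30.482 + 30.482 + 98.805 + 298.518 = 480.428 mg/L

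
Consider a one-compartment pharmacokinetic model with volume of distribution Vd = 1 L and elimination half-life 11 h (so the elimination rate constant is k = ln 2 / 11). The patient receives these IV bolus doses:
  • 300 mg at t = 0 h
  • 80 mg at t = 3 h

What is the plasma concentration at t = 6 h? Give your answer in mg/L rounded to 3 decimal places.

k = ln 2 / 11 = 0.06301 per h
Dose 1 (300 mg at t=0 h): 300·exp(−0.06301·6) = 205.553 mg/L
Dose 2 (80 mg at t=3 h): 80·exp(−0.06301·3) = 66.220 mg/L
C(6) = 205.553 + 66.220 = 271.773 mg/L

271.773 mg/L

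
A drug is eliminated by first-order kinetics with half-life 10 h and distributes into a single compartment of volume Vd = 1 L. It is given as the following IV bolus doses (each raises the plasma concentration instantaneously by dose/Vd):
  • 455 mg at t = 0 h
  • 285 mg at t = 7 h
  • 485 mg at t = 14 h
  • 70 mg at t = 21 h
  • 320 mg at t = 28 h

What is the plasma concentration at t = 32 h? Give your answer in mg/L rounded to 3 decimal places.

k = ln 2 / 10 = 0.06931 per h
Dose 1 (455 mg at t=0 h): 455·exp(−0.06931·32) = 49.513 mg/L
Dose 2 (285 mg at t=7 h): 285·exp(−0.06931·25) = 50.381 mg/L
Dose 3 (485 mg at t=14 h): 485·exp(−0.06931·18) = 139.280 mg/L
Dose 4 (70 mg at t=21 h): 70·exp(−0.06931·11) = 32.656 mg/L
Dose 5 (320 mg at t=28 h): 320·exp(−0.06931·4) = 242.515 mg/L
C(32) = 49.513 + 50.381 + 139.280 + 32.656 + 242.515 = 514.344 mg/L

514.344 mg/L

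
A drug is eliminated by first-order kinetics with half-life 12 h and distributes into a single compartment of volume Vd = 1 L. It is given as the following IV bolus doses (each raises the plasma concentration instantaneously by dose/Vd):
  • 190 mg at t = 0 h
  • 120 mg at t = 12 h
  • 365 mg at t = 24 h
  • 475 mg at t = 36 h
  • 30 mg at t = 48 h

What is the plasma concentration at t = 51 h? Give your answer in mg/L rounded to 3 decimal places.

k = ln 2 / 12 = 0.05776 per h
Dose 1 (190 mg at t=0 h): 190·exp(−0.05776·51) = 9.986 mg/L
Dose 2 (120 mg at t=12 h): 120·exp(−0.05776·39) = 12.613 mg/L
Dose 3 (365 mg at t=24 h): 365·exp(−0.05776·27) = 76.732 mg/L
Dose 4 (475 mg at t=36 h): 475·exp(−0.05776·15) = 199.713 mg/L
Dose 5 (30 mg at t=48 h): 30·exp(−0.05776·3) = 25.227 mg/L
C(51) = 9.986 + 12.613 + 76.732 + 199.713 + 25.227 = 324.271 mg/L

324.271 mg/L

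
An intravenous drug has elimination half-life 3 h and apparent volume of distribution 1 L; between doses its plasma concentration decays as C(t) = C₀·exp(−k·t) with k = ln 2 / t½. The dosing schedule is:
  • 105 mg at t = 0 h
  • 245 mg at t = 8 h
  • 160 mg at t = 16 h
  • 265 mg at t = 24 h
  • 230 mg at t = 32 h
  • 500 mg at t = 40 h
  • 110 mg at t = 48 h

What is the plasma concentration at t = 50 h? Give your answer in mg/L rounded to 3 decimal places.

123.226 mg/L

k = ln 2 / 3 = 0.23105 per h
Dose 1 (105 mg at t=0 h): 105·exp(−0.23105·50) = 0.001 mg/L
Dose 2 (245 mg at t=8 h): 245·exp(−0.23105·42) = 0.015 mg/L
Dose 3 (160 mg at t=16 h): 160·exp(−0.23105·34) = 0.062 mg/L
Dose 4 (265 mg at t=24 h): 265·exp(−0.23105·26) = 0.652 mg/L
Dose 5 (230 mg at t=32 h): 230·exp(−0.23105·18) = 3.594 mg/L
Dose 6 (500 mg at t=40 h): 500·exp(−0.23105·10) = 49.606 mg/L
Dose 7 (110 mg at t=48 h): 110·exp(−0.23105·2) = 69.296 mg/L
C(50) = 0.001 + 0.015 + 0.062 + 0.652 + 3.594 + 49.606 + 69.296 = 123.226 mg/L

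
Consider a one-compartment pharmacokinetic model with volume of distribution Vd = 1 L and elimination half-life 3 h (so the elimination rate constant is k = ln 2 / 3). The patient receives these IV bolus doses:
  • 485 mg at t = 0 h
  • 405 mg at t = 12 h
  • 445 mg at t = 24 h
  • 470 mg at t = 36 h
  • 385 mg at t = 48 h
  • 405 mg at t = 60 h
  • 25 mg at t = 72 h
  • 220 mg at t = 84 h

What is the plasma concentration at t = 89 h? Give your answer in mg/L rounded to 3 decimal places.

k = ln 2 / 3 = 0.23105 per h
Dose 1 (485 mg at t=0 h): 485·exp(−0.23105·89) = 0.000 mg/L
Dose 2 (405 mg at t=12 h): 405·exp(−0.23105·77) = 0.000 mg/L
Dose 3 (445 mg at t=24 h): 445·exp(−0.23105·65) = 0.000 mg/L
Dose 4 (470 mg at t=36 h): 470·exp(−0.23105·53) = 0.002 mg/L
Dose 5 (385 mg at t=48 h): 385·exp(−0.23105·41) = 0.030 mg/L
Dose 6 (405 mg at t=60 h): 405·exp(−0.23105·29) = 0.498 mg/L
Dose 7 (25 mg at t=72 h): 25·exp(−0.23105·17) = 0.492 mg/L
Dose 8 (220 mg at t=84 h): 220·exp(−0.23105·5) = 69.296 mg/L
C(89) = 0.000 + 0.000 + 0.000 + 0.002 + 0.030 + 0.498 + 0.492 + 69.296 = 70.318 mg/L

70.318 mg/L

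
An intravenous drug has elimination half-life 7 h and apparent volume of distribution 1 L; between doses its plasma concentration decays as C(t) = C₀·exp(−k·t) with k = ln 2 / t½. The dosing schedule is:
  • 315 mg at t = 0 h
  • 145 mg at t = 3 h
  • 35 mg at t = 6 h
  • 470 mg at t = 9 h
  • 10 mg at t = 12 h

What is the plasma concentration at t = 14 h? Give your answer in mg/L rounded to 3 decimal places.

k = ln 2 / 7 = 0.09902 per h
Dose 1 (315 mg at t=0 h): 315·exp(−0.09902·14) = 78.750 mg/L
Dose 2 (145 mg at t=3 h): 145·exp(−0.09902·11) = 48.789 mg/L
Dose 3 (35 mg at t=6 h): 35·exp(−0.09902·8) = 15.850 mg/L
Dose 4 (470 mg at t=9 h): 470·exp(−0.09902·5) = 286.468 mg/L
Dose 5 (10 mg at t=12 h): 10·exp(−0.09902·2) = 8.203 mg/L
C(14) = 78.750 + 48.789 + 15.850 + 286.468 + 8.203 = 438.061 mg/L

438.061 mg/L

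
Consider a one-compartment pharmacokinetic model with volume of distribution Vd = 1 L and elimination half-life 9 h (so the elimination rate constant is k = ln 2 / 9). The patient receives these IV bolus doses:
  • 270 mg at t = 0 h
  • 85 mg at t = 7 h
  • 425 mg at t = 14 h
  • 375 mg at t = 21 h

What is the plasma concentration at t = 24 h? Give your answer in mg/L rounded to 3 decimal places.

559.860 mg/L

k = ln 2 / 9 = 0.07702 per h
Dose 1 (270 mg at t=0 h): 270·exp(−0.07702·24) = 42.522 mg/L
Dose 2 (85 mg at t=7 h): 85·exp(−0.07702·17) = 22.951 mg/L
Dose 3 (425 mg at t=14 h): 425·exp(−0.07702·10) = 196.748 mg/L
Dose 4 (375 mg at t=21 h): 375·exp(−0.07702·3) = 297.638 mg/L
C(24) = 42.522 + 22.951 + 196.748 + 297.638 = 559.860 mg/L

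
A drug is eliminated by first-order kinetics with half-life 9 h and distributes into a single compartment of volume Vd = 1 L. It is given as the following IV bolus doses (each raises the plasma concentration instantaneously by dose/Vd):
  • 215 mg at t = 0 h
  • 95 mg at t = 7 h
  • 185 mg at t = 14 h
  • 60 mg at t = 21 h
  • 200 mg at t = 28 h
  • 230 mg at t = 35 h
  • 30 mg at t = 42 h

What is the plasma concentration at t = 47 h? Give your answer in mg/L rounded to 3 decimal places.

k = ln 2 / 9 = 0.07702 per h
Dose 1 (215 mg at t=0 h): 215·exp(−0.07702·47) = 5.760 mg/L
Dose 2 (95 mg at t=7 h): 95·exp(−0.07702·40) = 4.363 mg/L
Dose 3 (185 mg at t=14 h): 185·exp(−0.07702·33) = 14.568 mg/L
Dose 4 (60 mg at t=21 h): 60·exp(−0.07702·26) = 8.100 mg/L
Dose 5 (200 mg at t=28 h): 200·exp(−0.07702·19) = 46.294 mg/L
Dose 6 (230 mg at t=35 h): 230·exp(−0.07702·12) = 91.276 mg/L
Dose 7 (30 mg at t=42 h): 30·exp(−0.07702·5) = 20.412 mg/L
C(47) = 5.760 + 4.363 + 14.568 + 8.100 + 46.294 + 91.276 + 20.412 = 190.772 mg/L

190.772 mg/L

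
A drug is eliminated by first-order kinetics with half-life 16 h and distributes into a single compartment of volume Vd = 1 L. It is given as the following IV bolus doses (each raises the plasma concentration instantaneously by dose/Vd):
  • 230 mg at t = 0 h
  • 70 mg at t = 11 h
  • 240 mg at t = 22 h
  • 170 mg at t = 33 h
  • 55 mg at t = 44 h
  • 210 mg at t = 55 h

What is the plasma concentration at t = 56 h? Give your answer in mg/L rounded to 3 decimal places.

381.879 mg/L

k = ln 2 / 16 = 0.04332 per h
Dose 1 (230 mg at t=0 h): 230·exp(−0.04332·56) = 20.329 mg/L
Dose 2 (70 mg at t=11 h): 70·exp(−0.04332·45) = 9.964 mg/L
Dose 3 (240 mg at t=22 h): 240·exp(−0.04332·34) = 55.020 mg/L
Dose 4 (170 mg at t=33 h): 170·exp(−0.04332·23) = 62.765 mg/L
Dose 5 (55 mg at t=44 h): 55·exp(−0.04332·12) = 32.703 mg/L
Dose 6 (210 mg at t=55 h): 210·exp(−0.04332·1) = 201.097 mg/L
C(56) = 20.329 + 9.964 + 55.020 + 62.765 + 32.703 + 201.097 = 381.879 mg/L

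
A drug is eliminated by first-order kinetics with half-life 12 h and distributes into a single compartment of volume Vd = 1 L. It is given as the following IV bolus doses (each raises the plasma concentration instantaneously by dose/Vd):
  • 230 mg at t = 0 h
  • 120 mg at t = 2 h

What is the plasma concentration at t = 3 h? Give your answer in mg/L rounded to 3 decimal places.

k = ln 2 / 12 = 0.05776 per h
Dose 1 (230 mg at t=0 h): 230·exp(−0.05776·3) = 193.406 mg/L
Dose 2 (120 mg at t=2 h): 120·exp(−0.05776·1) = 113.265 mg/L
C(3) = 193.406 + 113.265 = 306.671 mg/L

306.671 mg/L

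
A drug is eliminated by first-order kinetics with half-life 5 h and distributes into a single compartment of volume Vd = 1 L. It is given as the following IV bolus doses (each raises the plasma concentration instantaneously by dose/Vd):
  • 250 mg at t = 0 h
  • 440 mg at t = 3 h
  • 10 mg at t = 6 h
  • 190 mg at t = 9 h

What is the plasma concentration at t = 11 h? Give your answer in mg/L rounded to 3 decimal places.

k = ln 2 / 5 = 0.13863 per h
Dose 1 (250 mg at t=0 h): 250·exp(−0.13863·11) = 54.409 mg/L
Dose 2 (440 mg at t=3 h): 440·exp(−0.13863·8) = 145.146 mg/L
Dose 3 (10 mg at t=6 h): 10·exp(−0.13863·5) = 5.000 mg/L
Dose 4 (190 mg at t=9 h): 190·exp(−0.13863·2) = 143.993 mg/L
C(11) = 54.409 + 145.146 + 5.000 + 143.993 = 348.548 mg/L

348.548 mg/L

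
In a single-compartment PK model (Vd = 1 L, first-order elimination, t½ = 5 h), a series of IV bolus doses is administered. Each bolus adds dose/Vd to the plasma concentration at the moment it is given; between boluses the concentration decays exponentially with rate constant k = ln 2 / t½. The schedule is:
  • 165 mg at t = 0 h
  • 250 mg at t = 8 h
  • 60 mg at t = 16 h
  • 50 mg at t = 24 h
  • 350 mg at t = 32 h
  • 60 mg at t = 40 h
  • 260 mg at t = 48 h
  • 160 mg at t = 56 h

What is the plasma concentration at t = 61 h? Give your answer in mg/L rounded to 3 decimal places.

133.040 mg/L

k = ln 2 / 5 = 0.13863 per h
Dose 1 (165 mg at t=0 h): 165·exp(−0.13863·61) = 0.035 mg/L
Dose 2 (250 mg at t=8 h): 250·exp(−0.13863·53) = 0.161 mg/L
Dose 3 (60 mg at t=16 h): 60·exp(−0.13863·45) = 0.117 mg/L
Dose 4 (50 mg at t=24 h): 50·exp(−0.13863·37) = 0.296 mg/L
Dose 5 (350 mg at t=32 h): 350·exp(−0.13863·29) = 6.282 mg/L
Dose 6 (60 mg at t=40 h): 60·exp(−0.13863·21) = 3.265 mg/L
Dose 7 (260 mg at t=48 h): 260·exp(−0.13863·13) = 42.884 mg/L
Dose 8 (160 mg at t=56 h): 160·exp(−0.13863·5) = 80.000 mg/L
C(61) = 0.035 + 0.161 + 0.117 + 0.296 + 6.282 + 3.265 + 42.884 + 80.000 = 133.040 mg/L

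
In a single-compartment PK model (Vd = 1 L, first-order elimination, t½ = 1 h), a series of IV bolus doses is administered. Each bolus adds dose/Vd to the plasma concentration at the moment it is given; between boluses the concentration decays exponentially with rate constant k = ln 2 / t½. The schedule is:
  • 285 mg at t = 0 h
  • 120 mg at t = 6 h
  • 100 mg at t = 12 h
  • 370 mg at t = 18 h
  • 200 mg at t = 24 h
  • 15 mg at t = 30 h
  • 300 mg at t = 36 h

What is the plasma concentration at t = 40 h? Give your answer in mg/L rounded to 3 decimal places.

18.768 mg/L

k = ln 2 / 1 = 0.69315 per h
Dose 1 (285 mg at t=0 h): 285·exp(−0.69315·40) = 0.000 mg/L
Dose 2 (120 mg at t=6 h): 120·exp(−0.69315·34) = 0.000 mg/L
Dose 3 (100 mg at t=12 h): 100·exp(−0.69315·28) = 0.000 mg/L
Dose 4 (370 mg at t=18 h): 370·exp(−0.69315·22) = 0.000 mg/L
Dose 5 (200 mg at t=24 h): 200·exp(−0.69315·16) = 0.003 mg/L
Dose 6 (15 mg at t=30 h): 15·exp(−0.69315·10) = 0.015 mg/L
Dose 7 (300 mg at t=36 h): 300·exp(−0.69315·4) = 18.750 mg/L
C(40) = 0.000 + 0.000 + 0.000 + 0.000 + 0.003 + 0.015 + 18.750 = 18.768 mg/L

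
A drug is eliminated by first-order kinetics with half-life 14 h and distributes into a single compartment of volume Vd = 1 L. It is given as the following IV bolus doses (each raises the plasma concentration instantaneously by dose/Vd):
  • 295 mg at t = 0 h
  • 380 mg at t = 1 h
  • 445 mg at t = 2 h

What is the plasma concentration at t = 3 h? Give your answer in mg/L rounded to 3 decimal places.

k = ln 2 / 14 = 0.04951 per h
Dose 1 (295 mg at t=0 h): 295·exp(−0.04951·3) = 254.282 mg/L
Dose 2 (380 mg at t=1 h): 380·exp(−0.04951·2) = 344.175 mg/L
Dose 3 (445 mg at t=2 h): 445·exp(−0.04951·1) = 423.504 mg/L
C(3) = 254.282 + 344.175 + 423.504 = 1021.961 mg/L

1021.961 mg/L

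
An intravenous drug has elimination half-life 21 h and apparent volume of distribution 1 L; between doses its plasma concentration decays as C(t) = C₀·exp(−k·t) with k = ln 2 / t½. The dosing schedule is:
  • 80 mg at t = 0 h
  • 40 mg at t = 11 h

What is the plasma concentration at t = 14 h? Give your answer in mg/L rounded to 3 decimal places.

k = ln 2 / 21 = 0.03301 per h
Dose 1 (80 mg at t=0 h): 80·exp(−0.03301·14) = 50.397 mg/L
Dose 2 (40 mg at t=11 h): 40·exp(−0.03301·3) = 36.229 mg/L
C(14) = 50.397 + 36.229 = 86.626 mg/L

86.626 mg/L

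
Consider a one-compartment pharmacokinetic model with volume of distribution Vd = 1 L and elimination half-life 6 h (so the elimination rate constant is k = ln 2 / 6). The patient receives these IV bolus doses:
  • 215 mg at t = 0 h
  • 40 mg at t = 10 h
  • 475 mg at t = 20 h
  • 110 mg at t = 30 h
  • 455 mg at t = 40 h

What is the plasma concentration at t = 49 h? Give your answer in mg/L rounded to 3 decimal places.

k = ln 2 / 6 = 0.11552 per h
Dose 1 (215 mg at t=0 h): 215·exp(−0.11552·49) = 0.748 mg/L
Dose 2 (40 mg at t=10 h): 40·exp(−0.11552·39) = 0.442 mg/L
Dose 3 (475 mg at t=20 h): 475·exp(−0.11552·29) = 16.662 mg/L
Dose 4 (110 mg at t=30 h): 110·exp(−0.11552·19) = 12.250 mg/L
Dose 5 (455 mg at t=40 h): 455·exp(−0.11552·9) = 160.867 mg/L
C(49) = 0.748 + 0.442 + 16.662 + 12.250 + 160.867 = 190.968 mg/L

190.968 mg/L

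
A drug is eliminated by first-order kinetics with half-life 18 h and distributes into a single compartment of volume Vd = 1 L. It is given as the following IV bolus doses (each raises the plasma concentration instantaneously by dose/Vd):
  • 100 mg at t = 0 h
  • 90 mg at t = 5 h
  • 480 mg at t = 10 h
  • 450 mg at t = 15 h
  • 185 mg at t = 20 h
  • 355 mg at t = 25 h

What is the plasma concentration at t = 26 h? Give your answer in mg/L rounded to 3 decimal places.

k = ln 2 / 18 = 0.03851 per h
Dose 1 (100 mg at t=0 h): 100·exp(−0.03851·26) = 36.743 mg/L
Dose 2 (90 mg at t=5 h): 90·exp(−0.03851·21) = 40.090 mg/L
Dose 3 (480 mg at t=10 h): 480·exp(−0.03851·16) = 259.214 mg/L
Dose 4 (450 mg at t=15 h): 450·exp(−0.03851·11) = 294.612 mg/L
Dose 5 (185 mg at t=20 h): 185·exp(−0.03851·6) = 146.835 mg/L
Dose 6 (355 mg at t=25 h): 355·exp(−0.03851·1) = 341.589 mg/L
C(26) = 36.743 + 40.090 + 259.214 + 294.612 + 146.835 + 341.589 = 1119.084 mg/L

1119.084 mg/L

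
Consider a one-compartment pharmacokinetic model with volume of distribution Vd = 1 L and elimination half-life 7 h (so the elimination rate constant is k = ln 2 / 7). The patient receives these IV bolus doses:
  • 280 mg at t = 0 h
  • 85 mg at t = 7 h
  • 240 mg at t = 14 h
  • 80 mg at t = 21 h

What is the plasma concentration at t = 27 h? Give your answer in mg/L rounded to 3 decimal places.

141.461 mg/L

k = ln 2 / 7 = 0.09902 per h
Dose 1 (280 mg at t=0 h): 280·exp(−0.09902·27) = 19.322 mg/L
Dose 2 (85 mg at t=7 h): 85·exp(−0.09902·20) = 11.731 mg/L
Dose 3 (240 mg at t=14 h): 240·exp(−0.09902·13) = 66.245 mg/L
Dose 4 (80 mg at t=21 h): 80·exp(−0.09902·6) = 44.164 mg/L
C(27) = 19.322 + 11.731 + 66.245 + 44.164 = 141.461 mg/L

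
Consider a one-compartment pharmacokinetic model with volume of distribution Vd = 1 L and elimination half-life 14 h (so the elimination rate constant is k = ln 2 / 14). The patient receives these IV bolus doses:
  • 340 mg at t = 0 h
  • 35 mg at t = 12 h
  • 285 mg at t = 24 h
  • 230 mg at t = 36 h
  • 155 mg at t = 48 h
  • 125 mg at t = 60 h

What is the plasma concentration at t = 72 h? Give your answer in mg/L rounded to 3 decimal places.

k = ln 2 / 14 = 0.04951 per h
Dose 1 (340 mg at t=0 h): 340·exp(−0.04951·72) = 9.623 mg/L
Dose 2 (35 mg at t=12 h): 35·exp(−0.04951·60) = 1.794 mg/L
Dose 3 (285 mg at t=24 h): 285·exp(−0.04951·48) = 26.469 mg/L
Dose 4 (230 mg at t=36 h): 230·exp(−0.04951·36) = 38.695 mg/L
Dose 5 (155 mg at t=48 h): 155·exp(−0.04951·24) = 47.237 mg/L
Dose 6 (125 mg at t=60 h): 125·exp(−0.04951·12) = 69.006 mg/L
C(72) = 9.623 + 1.794 + 26.469 + 38.695 + 47.237 + 69.006 = 192.824 mg/L

192.824 mg/L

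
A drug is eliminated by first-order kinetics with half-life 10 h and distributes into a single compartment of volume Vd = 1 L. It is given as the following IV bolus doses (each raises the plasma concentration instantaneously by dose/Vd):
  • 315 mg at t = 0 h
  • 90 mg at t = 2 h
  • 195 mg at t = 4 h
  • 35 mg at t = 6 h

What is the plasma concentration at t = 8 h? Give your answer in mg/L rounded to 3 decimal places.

k = ln 2 / 10 = 0.06931 per h
Dose 1 (315 mg at t=0 h): 315·exp(−0.06931·8) = 180.920 mg/L
Dose 2 (90 mg at t=2 h): 90·exp(−0.06931·6) = 59.378 mg/L
Dose 3 (195 mg at t=4 h): 195·exp(−0.06931·4) = 147.782 mg/L
Dose 4 (35 mg at t=6 h): 35·exp(−0.06931·2) = 30.469 mg/L
C(8) = 180.920 + 59.378 + 147.782 + 30.469 = 418.549 mg/L

418.549 mg/L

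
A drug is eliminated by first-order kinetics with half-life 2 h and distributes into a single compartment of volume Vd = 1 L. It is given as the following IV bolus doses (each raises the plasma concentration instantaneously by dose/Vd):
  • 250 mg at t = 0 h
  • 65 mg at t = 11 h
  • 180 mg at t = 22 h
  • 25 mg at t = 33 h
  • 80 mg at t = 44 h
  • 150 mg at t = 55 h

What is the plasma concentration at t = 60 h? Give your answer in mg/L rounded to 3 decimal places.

26.832 mg/L

k = ln 2 / 2 = 0.34657 per h
Dose 1 (250 mg at t=0 h): 250·exp(−0.34657·60) = 0.000 mg/L
Dose 2 (65 mg at t=11 h): 65·exp(−0.34657·49) = 0.000 mg/L
Dose 3 (180 mg at t=22 h): 180·exp(−0.34657·38) = 0.000 mg/L
Dose 4 (25 mg at t=33 h): 25·exp(−0.34657·27) = 0.002 mg/L
Dose 5 (80 mg at t=44 h): 80·exp(−0.34657·16) = 0.313 mg/L
Dose 6 (150 mg at t=55 h): 150·exp(−0.34657·5) = 26.517 mg/L
C(60) = 0.000 + 0.000 + 0.000 + 0.002 + 0.313 + 26.517 = 26.832 mg/L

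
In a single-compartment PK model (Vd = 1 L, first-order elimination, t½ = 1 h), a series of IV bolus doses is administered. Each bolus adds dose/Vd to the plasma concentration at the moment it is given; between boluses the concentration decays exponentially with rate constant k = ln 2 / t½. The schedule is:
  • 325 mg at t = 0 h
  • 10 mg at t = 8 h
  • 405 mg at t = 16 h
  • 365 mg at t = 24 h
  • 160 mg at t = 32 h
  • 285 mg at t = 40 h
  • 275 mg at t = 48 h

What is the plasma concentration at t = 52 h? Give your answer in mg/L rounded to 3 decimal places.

k = ln 2 / 1 = 0.69315 per h
Dose 1 (325 mg at t=0 h): 325·exp(−0.69315·52) = 0.000 mg/L
Dose 2 (10 mg at t=8 h): 10·exp(−0.69315·44) = 0.000 mg/L
Dose 3 (405 mg at t=16 h): 405·exp(−0.69315·36) = 0.000 mg/L
Dose 4 (365 mg at t=24 h): 365·exp(−0.69315·28) = 0.000 mg/L
Dose 5 (160 mg at t=32 h): 160·exp(−0.69315·20) = 0.000 mg/L
Dose 6 (285 mg at t=40 h): 285·exp(−0.69315·12) = 0.070 mg/L
Dose 7 (275 mg at t=48 h): 275·exp(−0.69315·4) = 17.188 mg/L
C(52) = 0.000 + 0.000 + 0.000 + 0.000 + 0.000 + 0.070 + 17.188 = 17.257 mg/L

17.257 mg/L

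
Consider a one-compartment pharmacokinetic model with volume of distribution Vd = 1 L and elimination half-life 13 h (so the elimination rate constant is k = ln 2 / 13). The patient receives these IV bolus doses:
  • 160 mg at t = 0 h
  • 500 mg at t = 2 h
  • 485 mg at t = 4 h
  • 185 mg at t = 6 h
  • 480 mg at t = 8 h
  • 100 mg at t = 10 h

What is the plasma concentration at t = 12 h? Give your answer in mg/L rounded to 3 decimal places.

1306.375 mg/L

k = ln 2 / 13 = 0.05332 per h
Dose 1 (160 mg at t=0 h): 160·exp(−0.05332·12) = 84.381 mg/L
Dose 2 (500 mg at t=2 h): 500·exp(−0.05332·10) = 293.365 mg/L
Dose 3 (485 mg at t=4 h): 485·exp(−0.05332·8) = 316.587 mg/L
Dose 4 (185 mg at t=6 h): 185·exp(−0.05332·6) = 134.349 mg/L
Dose 5 (480 mg at t=8 h): 480·exp(−0.05332·4) = 387.808 mg/L
Dose 6 (100 mg at t=10 h): 100·exp(−0.05332·2) = 89.885 mg/L
C(12) = 84.381 + 293.365 + 316.587 + 134.349 + 387.808 + 89.885 = 1306.375 mg/L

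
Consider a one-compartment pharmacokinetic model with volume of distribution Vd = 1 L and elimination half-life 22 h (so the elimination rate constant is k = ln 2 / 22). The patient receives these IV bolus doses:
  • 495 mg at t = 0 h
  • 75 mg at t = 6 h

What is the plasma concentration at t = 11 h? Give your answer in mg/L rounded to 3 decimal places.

414.086 mg/L

k = ln 2 / 22 = 0.03151 per h
Dose 1 (495 mg at t=0 h): 495·exp(−0.03151·11) = 350.018 mg/L
Dose 2 (75 mg at t=6 h): 75·exp(−0.03151·5) = 64.069 mg/L
C(11) = 350.018 + 64.069 = 414.086 mg/L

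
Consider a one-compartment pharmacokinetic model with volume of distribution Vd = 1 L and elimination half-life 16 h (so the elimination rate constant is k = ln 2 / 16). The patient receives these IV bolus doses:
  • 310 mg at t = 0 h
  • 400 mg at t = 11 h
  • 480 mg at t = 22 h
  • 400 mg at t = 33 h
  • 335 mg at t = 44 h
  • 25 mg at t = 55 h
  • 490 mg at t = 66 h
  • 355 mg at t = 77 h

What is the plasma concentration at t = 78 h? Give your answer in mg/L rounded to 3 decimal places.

k = ln 2 / 16 = 0.04332 per h
Dose 1 (310 mg at t=0 h): 310·exp(−0.04332·78) = 10.564 mg/L
Dose 2 (400 mg at t=11 h): 400·exp(−0.04332·67) = 21.953 mg/L
Dose 3 (480 mg at t=22 h): 480·exp(−0.04332·56) = 42.426 mg/L
Dose 4 (400 mg at t=33 h): 400·exp(−0.04332·45) = 56.939 mg/L
Dose 5 (335 mg at t=44 h): 335·exp(−0.04332·34) = 76.799 mg/L
Dose 6 (25 mg at t=55 h): 25·exp(−0.04332·23) = 9.230 mg/L
Dose 7 (490 mg at t=66 h): 490·exp(−0.04332·12) = 291.356 mg/L
Dose 8 (355 mg at t=77 h): 355·exp(−0.04332·1) = 339.949 mg/L
C(78) = 10.564 + 21.953 + 42.426 + 56.939 + 76.799 + 9.230 + 291.356 + 339.949 = 849.217 mg/L

849.217 mg/L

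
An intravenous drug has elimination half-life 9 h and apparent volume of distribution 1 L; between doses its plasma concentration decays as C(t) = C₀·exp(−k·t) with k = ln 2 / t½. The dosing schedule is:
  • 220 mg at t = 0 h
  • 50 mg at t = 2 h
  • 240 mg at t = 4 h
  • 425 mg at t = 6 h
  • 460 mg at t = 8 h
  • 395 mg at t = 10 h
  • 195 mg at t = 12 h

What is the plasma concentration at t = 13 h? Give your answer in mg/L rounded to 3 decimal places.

k = ln 2 / 9 = 0.07702 per h
Dose 1 (220 mg at t=0 h): 220·exp(−0.07702·13) = 80.835 mg/L
Dose 2 (50 mg at t=2 h): 50·exp(−0.07702·11) = 21.431 mg/L
Dose 3 (240 mg at t=4 h): 240·exp(−0.07702·9) = 120.000 mg/L
Dose 4 (425 mg at t=6 h): 425·exp(−0.07702·7) = 247.887 mg/L
Dose 5 (460 mg at t=8 h): 460·exp(−0.07702·5) = 312.982 mg/L
Dose 6 (395 mg at t=10 h): 395·exp(−0.07702·3) = 313.512 mg/L
Dose 7 (195 mg at t=12 h): 195·exp(−0.07702·1) = 180.546 mg/L
C(13) = 80.835 + 21.431 + 120.000 + 247.887 + 312.982 + 313.512 + 180.546 = 1277.193 mg/L

1277.193 mg/L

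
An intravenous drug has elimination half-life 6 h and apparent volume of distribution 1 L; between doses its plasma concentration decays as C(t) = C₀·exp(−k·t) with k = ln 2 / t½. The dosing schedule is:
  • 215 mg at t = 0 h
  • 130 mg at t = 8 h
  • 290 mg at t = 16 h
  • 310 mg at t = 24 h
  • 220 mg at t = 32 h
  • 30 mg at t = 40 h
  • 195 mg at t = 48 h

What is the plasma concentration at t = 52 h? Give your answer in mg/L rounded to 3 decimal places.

k = ln 2 / 6 = 0.11552 per h
Dose 1 (215 mg at t=0 h): 215·exp(−0.11552·52) = 0.529 mg/L
Dose 2 (130 mg at t=8 h): 130·exp(−0.11552·44) = 0.806 mg/L
Dose 3 (290 mg at t=16 h): 290·exp(−0.11552·36) = 4.531 mg/L
Dose 4 (310 mg at t=24 h): 310·exp(−0.11552·28) = 12.205 mg/L
Dose 5 (220 mg at t=32 h): 220·exp(−0.11552·20) = 21.827 mg/L
Dose 6 (30 mg at t=40 h): 30·exp(−0.11552·12) = 7.500 mg/L
Dose 7 (195 mg at t=48 h): 195·exp(−0.11552·4) = 122.842 mg/L
C(52) = 0.529 + 0.806 + 4.531 + 12.205 + 21.827 + 7.500 + 122.842 = 170.241 mg/L

170.241 mg/L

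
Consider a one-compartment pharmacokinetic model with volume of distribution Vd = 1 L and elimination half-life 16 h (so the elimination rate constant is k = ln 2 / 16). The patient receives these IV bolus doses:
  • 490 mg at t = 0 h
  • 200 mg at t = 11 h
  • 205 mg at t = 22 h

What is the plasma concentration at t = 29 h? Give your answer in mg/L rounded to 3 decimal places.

382.577 mg/L

k = ln 2 / 16 = 0.04332 per h
Dose 1 (490 mg at t=0 h): 490·exp(−0.04332·29) = 139.502 mg/L
Dose 2 (200 mg at t=11 h): 200·exp(−0.04332·18) = 91.700 mg/L
Dose 3 (205 mg at t=22 h): 205·exp(−0.04332·7) = 151.375 mg/L
C(29) = 139.502 + 91.700 + 151.375 = 382.577 mg/L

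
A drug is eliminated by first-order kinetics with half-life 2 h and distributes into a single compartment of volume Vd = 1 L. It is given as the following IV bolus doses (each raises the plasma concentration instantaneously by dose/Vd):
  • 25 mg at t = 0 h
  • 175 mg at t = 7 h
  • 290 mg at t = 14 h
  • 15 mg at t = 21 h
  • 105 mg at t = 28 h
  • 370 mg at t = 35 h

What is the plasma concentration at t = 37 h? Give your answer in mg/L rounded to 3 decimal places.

k = ln 2 / 2 = 0.34657 per h
Dose 1 (25 mg at t=0 h): 25·exp(−0.34657·37) = 0.000 mg/L
Dose 2 (175 mg at t=7 h): 175·exp(−0.34657·30) = 0.005 mg/L
Dose 3 (290 mg at t=14 h): 290·exp(−0.34657·23) = 0.100 mg/L
Dose 4 (15 mg at t=21 h): 15·exp(−0.34657·16) = 0.059 mg/L
Dose 5 (105 mg at t=28 h): 105·exp(−0.34657·9) = 4.640 mg/L
Dose 6 (370 mg at t=35 h): 370·exp(−0.34657·2) = 185.000 mg/L
C(37) = 0.000 + 0.005 + 0.100 + 0.059 + 4.640 + 185.000 = 189.805 mg/L

189.805 mg/L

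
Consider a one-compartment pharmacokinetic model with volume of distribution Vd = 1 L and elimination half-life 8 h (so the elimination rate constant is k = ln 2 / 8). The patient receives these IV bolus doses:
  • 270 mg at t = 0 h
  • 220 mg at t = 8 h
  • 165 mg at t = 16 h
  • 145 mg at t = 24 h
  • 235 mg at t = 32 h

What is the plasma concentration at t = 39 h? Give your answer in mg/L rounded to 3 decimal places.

214.353 mg/L

k = ln 2 / 8 = 0.08664 per h
Dose 1 (270 mg at t=0 h): 270·exp(−0.08664·39) = 9.201 mg/L
Dose 2 (220 mg at t=8 h): 220·exp(−0.08664·31) = 14.994 mg/L
Dose 3 (165 mg at t=16 h): 165·exp(−0.08664·23) = 22.492 mg/L
Dose 4 (145 mg at t=24 h): 145·exp(−0.08664·15) = 39.531 mg/L
Dose 5 (235 mg at t=32 h): 235·exp(−0.08664·7) = 128.135 mg/L
C(39) = 9.201 + 14.994 + 22.492 + 39.531 + 128.135 = 214.353 mg/L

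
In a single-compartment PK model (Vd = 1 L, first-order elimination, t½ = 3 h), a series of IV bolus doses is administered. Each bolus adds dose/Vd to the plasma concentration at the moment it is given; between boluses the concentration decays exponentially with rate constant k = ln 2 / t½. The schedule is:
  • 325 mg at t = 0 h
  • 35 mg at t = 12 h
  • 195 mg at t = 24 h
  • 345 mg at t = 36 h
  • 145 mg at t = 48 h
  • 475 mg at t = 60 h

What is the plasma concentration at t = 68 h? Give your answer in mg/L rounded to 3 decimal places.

k = ln 2 / 3 = 0.23105 per h
Dose 1 (325 mg at t=0 h): 325·exp(−0.23105·68) = 0.000 mg/L
Dose 2 (35 mg at t=12 h): 35·exp(−0.23105·56) = 0.000 mg/L
Dose 3 (195 mg at t=24 h): 195·exp(−0.23105·44) = 0.007 mg/L
Dose 4 (345 mg at t=36 h): 345·exp(−0.23105·32) = 0.212 mg/L
Dose 5 (145 mg at t=48 h): 145·exp(−0.23105·20) = 1.427 mg/L
Dose 6 (475 mg at t=60 h): 475·exp(−0.23105·8) = 74.808 mg/L
C(68) = 0.000 + 0.000 + 0.007 + 0.212 + 1.427 + 74.808 = 76.455 mg/L

76.455 mg/L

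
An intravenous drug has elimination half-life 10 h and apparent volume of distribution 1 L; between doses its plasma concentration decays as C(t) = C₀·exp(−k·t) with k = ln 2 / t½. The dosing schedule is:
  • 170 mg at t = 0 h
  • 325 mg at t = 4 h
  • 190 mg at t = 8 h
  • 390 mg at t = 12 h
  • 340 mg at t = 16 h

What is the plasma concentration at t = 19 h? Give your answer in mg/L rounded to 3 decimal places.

k = ln 2 / 10 = 0.06931 per h
Dose 1 (170 mg at t=0 h): 170·exp(−0.06931·19) = 45.550 mg/L
Dose 2 (325 mg at t=4 h): 325·exp(−0.06931·15) = 114.905 mg/L
Dose 3 (190 mg at t=8 h): 190·exp(−0.06931·11) = 88.638 mg/L
Dose 4 (390 mg at t=12 h): 390·exp(−0.06931·7) = 240.073 mg/L
Dose 5 (340 mg at t=16 h): 340·exp(−0.06931·3) = 276.166 mg/L
C(19) = 45.550 + 114.905 + 88.638 + 240.073 + 276.166 = 765.332 mg/L

765.332 mg/L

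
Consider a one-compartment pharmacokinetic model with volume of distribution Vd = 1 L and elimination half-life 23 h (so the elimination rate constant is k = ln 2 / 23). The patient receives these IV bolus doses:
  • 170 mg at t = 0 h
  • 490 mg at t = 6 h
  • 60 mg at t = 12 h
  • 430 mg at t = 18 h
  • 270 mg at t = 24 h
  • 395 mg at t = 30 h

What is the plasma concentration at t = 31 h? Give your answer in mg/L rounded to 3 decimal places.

k = ln 2 / 23 = 0.03014 per h
Dose 1 (170 mg at t=0 h): 170·exp(−0.03014·31) = 66.790 mg/L
Dose 2 (490 mg at t=6 h): 490·exp(−0.03014·25) = 230.669 mg/L
Dose 3 (60 mg at t=12 h): 60·exp(−0.03014·19) = 33.843 mg/L
Dose 4 (430 mg at t=18 h): 430·exp(−0.03014·13) = 290.617 mg/L
Dose 5 (270 mg at t=24 h): 270·exp(−0.03014·7) = 218.648 mg/L
Dose 6 (395 mg at t=30 h): 395·exp(−0.03014·1) = 383.274 mg/L
C(31) = 66.790 + 230.669 + 33.843 + 290.617 + 218.648 + 383.274 = 1223.842 mg/L

1223.842 mg/L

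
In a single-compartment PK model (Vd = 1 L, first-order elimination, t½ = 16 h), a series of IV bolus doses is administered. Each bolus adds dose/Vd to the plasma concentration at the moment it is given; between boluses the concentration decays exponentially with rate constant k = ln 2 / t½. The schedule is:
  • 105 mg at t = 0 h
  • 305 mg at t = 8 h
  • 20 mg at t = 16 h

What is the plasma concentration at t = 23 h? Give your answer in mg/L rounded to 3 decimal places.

k = ln 2 / 16 = 0.04332 per h
Dose 1 (105 mg at t=0 h): 105·exp(−0.04332·23) = 38.767 mg/L
Dose 2 (305 mg at t=8 h): 305·exp(−0.04332·15) = 159.252 mg/L
Dose 3 (20 mg at t=16 h): 20·exp(−0.04332·7) = 14.768 mg/L
C(23) = 38.767 + 159.252 + 14.768 = 212.787 mg/L

212.787 mg/L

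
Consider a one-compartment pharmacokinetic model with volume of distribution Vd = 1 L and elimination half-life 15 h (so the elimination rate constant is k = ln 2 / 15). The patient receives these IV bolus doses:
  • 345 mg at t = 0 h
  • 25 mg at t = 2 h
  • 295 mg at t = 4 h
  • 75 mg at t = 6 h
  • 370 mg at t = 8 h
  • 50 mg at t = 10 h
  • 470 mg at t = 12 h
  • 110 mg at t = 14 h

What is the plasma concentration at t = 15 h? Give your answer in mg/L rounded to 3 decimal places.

1234.759 mg/L

k = ln 2 / 15 = 0.04621 per h
Dose 1 (345 mg at t=0 h): 345·exp(−0.04621·15) = 172.500 mg/L
Dose 2 (25 mg at t=2 h): 25·exp(−0.04621·13) = 13.710 mg/L
Dose 3 (295 mg at t=4 h): 295·exp(−0.04621·11) = 177.446 mg/L
Dose 4 (75 mg at t=6 h): 75·exp(−0.04621·9) = 49.482 mg/L
Dose 5 (370 mg at t=8 h): 370·exp(−0.04621·7) = 267.745 mg/L
Dose 6 (50 mg at t=10 h): 50·exp(−0.04621·5) = 39.685 mg/L
Dose 7 (470 mg at t=12 h): 470·exp(−0.04621·3) = 409.159 mg/L
Dose 8 (110 mg at t=14 h): 110·exp(−0.04621·1) = 105.033 mg/L
C(15) = 172.500 + 13.710 + 177.446 + 49.482 + 267.745 + 39.685 + 409.159 + 105.033 = 1234.759 mg/L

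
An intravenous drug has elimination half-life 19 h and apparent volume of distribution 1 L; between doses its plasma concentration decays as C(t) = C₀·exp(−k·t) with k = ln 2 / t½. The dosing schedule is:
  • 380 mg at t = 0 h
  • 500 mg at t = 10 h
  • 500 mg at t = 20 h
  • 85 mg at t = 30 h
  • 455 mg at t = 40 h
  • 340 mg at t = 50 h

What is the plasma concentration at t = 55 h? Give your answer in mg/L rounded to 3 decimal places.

868.078 mg/L

k = ln 2 / 19 = 0.03648 per h
Dose 1 (380 mg at t=0 h): 380·exp(−0.03648·55) = 51.095 mg/L
Dose 2 (500 mg at t=10 h): 500·exp(−0.03648·45) = 96.829 mg/L
Dose 3 (500 mg at t=20 h): 500·exp(−0.03648·35) = 139.457 mg/L
Dose 4 (85 mg at t=30 h): 85·exp(−0.03648·25) = 34.145 mg/L
Dose 5 (455 mg at t=40 h): 455·exp(−0.03648·15) = 263.243 mg/L
Dose 6 (340 mg at t=50 h): 340·exp(−0.03648·5) = 283.309 mg/L
C(55) = 51.095 + 96.829 + 139.457 + 34.145 + 263.243 + 283.309 = 868.078 mg/L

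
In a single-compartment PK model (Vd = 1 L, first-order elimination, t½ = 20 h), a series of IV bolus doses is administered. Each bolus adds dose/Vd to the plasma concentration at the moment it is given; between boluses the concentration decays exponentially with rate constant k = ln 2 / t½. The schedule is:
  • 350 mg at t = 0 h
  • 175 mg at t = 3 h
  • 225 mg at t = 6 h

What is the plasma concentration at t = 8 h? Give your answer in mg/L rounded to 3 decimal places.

622.340 mg/L

k = ln 2 / 20 = 0.03466 per h
Dose 1 (350 mg at t=0 h): 350·exp(−0.03466·8) = 265.250 mg/L
Dose 2 (175 mg at t=3 h): 175·exp(−0.03466·5) = 147.157 mg/L
Dose 3 (225 mg at t=6 h): 225·exp(−0.03466·2) = 209.932 mg/L
C(8) = 265.250 + 147.157 + 209.932 = 622.340 mg/L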